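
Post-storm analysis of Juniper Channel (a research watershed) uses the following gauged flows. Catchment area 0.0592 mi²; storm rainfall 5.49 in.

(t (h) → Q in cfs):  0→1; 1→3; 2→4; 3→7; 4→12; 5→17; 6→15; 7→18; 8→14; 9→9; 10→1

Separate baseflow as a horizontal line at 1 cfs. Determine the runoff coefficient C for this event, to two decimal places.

ΣQ_DR = 90.00 cfs; V = ΣQ_DR·Δt = 3.240 × 10^5 ft³.
Runoff depth d = V / A = 2.356 in.
C = d / P = 2.356 / 5.49 = 0.43.

C ≈ 0.43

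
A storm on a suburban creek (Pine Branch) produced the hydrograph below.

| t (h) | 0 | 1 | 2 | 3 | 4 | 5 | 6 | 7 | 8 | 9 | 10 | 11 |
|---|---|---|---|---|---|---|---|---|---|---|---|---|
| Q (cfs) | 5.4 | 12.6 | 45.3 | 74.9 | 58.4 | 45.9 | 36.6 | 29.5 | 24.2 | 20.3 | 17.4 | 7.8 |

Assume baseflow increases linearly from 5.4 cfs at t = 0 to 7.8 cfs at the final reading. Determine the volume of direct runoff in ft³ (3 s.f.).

Direct-runoff ordinates (Q − Q_b): 0.00, 6.98, 39.46, 68.85, 52.13, 39.41, 29.89, 22.57, 17.05, 12.94, 9.82, 0.00 cfs.
ΣQ_DR = 299.1 cfs.
With Δt = 1 h = 3600 s, V = ΣQ_DR · Δt = 299.1 × 3600 = 1.08 × 10^6 ft³.

V ≈ 1.08 × 10^6 ft³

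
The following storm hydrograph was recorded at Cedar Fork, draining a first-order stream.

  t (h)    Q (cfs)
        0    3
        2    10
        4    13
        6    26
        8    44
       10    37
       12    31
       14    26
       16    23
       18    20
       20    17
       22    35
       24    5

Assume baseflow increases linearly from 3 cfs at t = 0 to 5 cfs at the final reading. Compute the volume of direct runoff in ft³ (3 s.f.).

Direct-runoff ordinates (Q − Q_b): 0.00, 6.83, 9.67, 22.50, 40.33, 33.17, 27.00, 21.83, 18.67, 15.50, 12.33, 30.17, 0.00 cfs.
ΣQ_DR = 238.0 cfs.
With Δt = 2 h = 7200 s, V = ΣQ_DR · Δt = 238.0 × 7200 = 1.71 × 10^6 ft³.

V ≈ 1.71 × 10^6 ft³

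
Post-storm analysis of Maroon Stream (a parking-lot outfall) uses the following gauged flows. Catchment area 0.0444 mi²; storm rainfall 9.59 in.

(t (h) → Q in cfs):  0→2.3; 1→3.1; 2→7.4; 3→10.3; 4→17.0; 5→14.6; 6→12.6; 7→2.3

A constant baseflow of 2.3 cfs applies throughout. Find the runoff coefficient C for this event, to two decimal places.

ΣQ_DR = 51.20 cfs; V = ΣQ_DR·Δt = 1.843 × 10^5 ft³.
Runoff depth d = V / A = 1.787 in.
C = d / P = 1.787 / 9.59 = 0.19.

C ≈ 0.19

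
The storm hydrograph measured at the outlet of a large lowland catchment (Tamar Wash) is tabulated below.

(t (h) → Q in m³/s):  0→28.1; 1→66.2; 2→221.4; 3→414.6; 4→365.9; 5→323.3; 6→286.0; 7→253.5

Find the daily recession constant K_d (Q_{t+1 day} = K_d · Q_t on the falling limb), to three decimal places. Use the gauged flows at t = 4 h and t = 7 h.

K_d ≈ 0.053

Between t = 4 h and t = 7 h the flow falls from 365.9 to 253.5 m³/s over 3×1 h = 3 h.
Per-interval ratio K = (253.5/365.9)^(1/3) = 0.8849; K_d = K^(24/1) = 0.053.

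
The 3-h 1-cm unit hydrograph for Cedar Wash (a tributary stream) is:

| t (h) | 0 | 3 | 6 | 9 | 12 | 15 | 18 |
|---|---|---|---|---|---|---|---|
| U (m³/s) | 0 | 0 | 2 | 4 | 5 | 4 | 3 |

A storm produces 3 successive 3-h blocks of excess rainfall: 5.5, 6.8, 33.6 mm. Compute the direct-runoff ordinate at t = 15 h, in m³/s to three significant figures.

Q ≈ 19.0 m³/s

By discrete convolution, Q_j = Σ (P_i / 10 mm) · U_{j−i}.
At t = 15 h (j=5): Q = (5.5/10)·4 + (6.8/10)·5 + (33.6/10)·4 = 19.0 m³/s.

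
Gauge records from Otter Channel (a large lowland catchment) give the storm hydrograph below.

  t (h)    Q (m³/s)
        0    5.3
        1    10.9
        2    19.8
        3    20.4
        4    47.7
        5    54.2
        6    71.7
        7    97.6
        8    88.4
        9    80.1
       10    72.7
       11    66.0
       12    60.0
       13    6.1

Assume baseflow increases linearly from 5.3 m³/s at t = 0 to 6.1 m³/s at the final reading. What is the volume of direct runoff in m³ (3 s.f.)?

Direct-runoff ordinates (Q − Q_b): 0.00, 5.54, 14.38, 14.92, 42.15, 48.59, 66.03, 91.87, 82.61, 74.25, 66.78, 60.02, 53.96, 0.00 m³/s.
ΣQ_DR = 621.1 m³/s.
With Δt = 1 h = 3600 s, V = ΣQ_DR · Δt = 621.1 × 3600 = 2.24 × 10^6 m³.

V ≈ 2.24 × 10^6 m³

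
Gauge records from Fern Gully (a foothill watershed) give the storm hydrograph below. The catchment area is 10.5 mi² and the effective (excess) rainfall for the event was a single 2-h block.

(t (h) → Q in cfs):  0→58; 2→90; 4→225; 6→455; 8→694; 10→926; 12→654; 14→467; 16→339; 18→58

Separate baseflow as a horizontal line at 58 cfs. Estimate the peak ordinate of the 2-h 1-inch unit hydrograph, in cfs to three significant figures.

Direct runoff: 0.0, 32.0, 167.0, 397.0, 636.0, 868.0, 596.0, 409.0, 281.0, 0.0 cfs; ΣQ_DR = 3386 cfs, peak = 868.0 cfs.
Runoff depth d = ΣQ_DR·Δt / A = 3386 × 7200 / (10.5 mi²) = 0.9994 in.
The 1-inch UH is the DRH scaled by (1 in)/d, so U_p = 868.0 × 1/0.9994 = 869 cfs.

U_p ≈ 869 cfs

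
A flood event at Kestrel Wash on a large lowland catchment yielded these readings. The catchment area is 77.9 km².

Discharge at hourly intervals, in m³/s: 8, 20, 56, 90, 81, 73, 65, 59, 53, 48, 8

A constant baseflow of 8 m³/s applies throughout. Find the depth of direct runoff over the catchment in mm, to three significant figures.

d ≈ 21.9 mm

Direct runoff: 0.0, 12.0, 48.0, 82.0, 73.0, 65.0, 57.0, 51.0, 45.0, 40.0, 0.0 m³/s; ΣQ_DR = 473.0 m³/s.
V = ΣQ_DR · Δt = 473.0 × 3600 s = 1.703 × 10^6 m³.
Over A = 77.9 km², depth = V / A = 21.9 mm.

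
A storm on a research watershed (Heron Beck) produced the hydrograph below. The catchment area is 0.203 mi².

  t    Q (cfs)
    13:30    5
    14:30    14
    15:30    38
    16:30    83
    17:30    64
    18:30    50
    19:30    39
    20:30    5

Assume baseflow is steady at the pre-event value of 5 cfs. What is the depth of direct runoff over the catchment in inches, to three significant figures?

Direct runoff: 0.0, 9.0, 33.0, 78.0, 59.0, 45.0, 34.0, 0.0 cfs; ΣQ_DR = 258.0 cfs.
V = ΣQ_DR · Δt = 258.0 × 3600 s = 9.288 × 10^5 ft³.
Over A = 0.203 mi², depth = V / A = 1.97 in.

d ≈ 1.97 in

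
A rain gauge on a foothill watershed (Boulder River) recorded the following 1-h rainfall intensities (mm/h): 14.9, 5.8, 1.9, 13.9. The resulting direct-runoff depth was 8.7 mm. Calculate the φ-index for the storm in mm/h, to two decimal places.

Only the 2 blocks with intensity above φ contribute runoff: 14.9, 13.9 mm/h.
Σ(I−φ)·Δt = d  ⇒  (14.9+13.9 − 2φ)·1 = 8.7
φ = (28.80 − 8.7/1) / 2 = 10.05 mm/h.

φ ≈ 10.05 mm/h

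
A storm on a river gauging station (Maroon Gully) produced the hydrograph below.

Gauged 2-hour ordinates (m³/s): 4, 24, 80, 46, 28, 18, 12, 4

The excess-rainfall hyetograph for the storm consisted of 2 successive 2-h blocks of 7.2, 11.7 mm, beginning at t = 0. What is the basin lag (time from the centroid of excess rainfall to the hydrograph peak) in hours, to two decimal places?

t_L ≈ 1.76 h

Centroid of excess rainfall: t_c = Σ P_i·t̄_i / ΣP_i = 2.2381 h (block centres at 1, 3 h).
Hydrograph peak occurs at t = 4 h, so basin lag t_L = 4 − 2.2381 = 1.76 h.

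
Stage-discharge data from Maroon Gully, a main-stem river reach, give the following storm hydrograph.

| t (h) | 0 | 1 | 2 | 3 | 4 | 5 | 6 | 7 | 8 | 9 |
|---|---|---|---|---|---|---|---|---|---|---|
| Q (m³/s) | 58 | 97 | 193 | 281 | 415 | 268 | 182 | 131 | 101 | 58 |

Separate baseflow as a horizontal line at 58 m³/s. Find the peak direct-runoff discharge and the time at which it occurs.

Subtracting baseflow gives direct-runoff ordinates: 0.0, 39.0, 135.0, 223.0, 357.0, 210.0, 124.0, 73.0, 43.0, 0.0 m³/s.
The maximum is 357.0 m³/s, occurring at the reading for t = 4 h.

Q_p = 357.0 m³/s at t = 4 h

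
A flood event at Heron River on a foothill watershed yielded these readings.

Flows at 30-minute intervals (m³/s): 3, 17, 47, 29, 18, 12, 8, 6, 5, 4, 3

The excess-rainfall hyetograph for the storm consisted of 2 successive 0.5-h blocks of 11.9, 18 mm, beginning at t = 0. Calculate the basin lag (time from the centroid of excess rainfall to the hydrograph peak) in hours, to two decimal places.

t_L ≈ 0.45 h

Centroid of excess rainfall: t_c = Σ P_i·t̄_i / ΣP_i = 0.5510 h (block centres at 0.25, 0.75 h).
Hydrograph peak occurs at t = 1 h, so basin lag t_L = 1 − 0.5510 = 0.45 h.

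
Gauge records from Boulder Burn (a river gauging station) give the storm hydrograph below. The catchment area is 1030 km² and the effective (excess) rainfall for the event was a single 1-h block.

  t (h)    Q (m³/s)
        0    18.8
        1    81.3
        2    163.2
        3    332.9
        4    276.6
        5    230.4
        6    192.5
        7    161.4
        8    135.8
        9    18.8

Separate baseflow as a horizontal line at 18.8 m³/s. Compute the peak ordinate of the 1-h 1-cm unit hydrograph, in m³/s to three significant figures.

Direct runoff: 0.0, 62.5, 144.4, 314.1, 257.8, 211.6, 173.7, 142.6, 117.0, 0.0 m³/s; ΣQ_DR = 1424 m³/s, peak = 314.1 m³/s.
Runoff depth d = ΣQ_DR·Δt / A = 1424 × 3600 / (1030 km²) = 4.976 mm.
The 1-cm UH is the DRH scaled by (10 mm)/d, so U_p = 314.1 × 10/4.976 = 631 m³/s.

U_p ≈ 631 m³/s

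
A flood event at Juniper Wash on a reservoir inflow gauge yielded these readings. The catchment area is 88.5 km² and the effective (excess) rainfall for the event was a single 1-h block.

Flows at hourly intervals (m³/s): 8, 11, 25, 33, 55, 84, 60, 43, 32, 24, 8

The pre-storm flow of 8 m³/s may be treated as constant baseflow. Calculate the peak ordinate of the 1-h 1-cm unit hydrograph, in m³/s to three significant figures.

Direct runoff: 0.0, 3.0, 17.0, 25.0, 47.0, 76.0, 52.0, 35.0, 24.0, 16.0, 0.0 m³/s; ΣQ_DR = 295.0 m³/s, peak = 76.0 m³/s.
Runoff depth d = ΣQ_DR·Δt / A = 295.0 × 3600 / (88.5 km²) = 12.00 mm.
The 1-cm UH is the DRH scaled by (10 mm)/d, so U_p = 76.0 × 10/12.00 = 63.3 m³/s.

U_p ≈ 63.3 m³/s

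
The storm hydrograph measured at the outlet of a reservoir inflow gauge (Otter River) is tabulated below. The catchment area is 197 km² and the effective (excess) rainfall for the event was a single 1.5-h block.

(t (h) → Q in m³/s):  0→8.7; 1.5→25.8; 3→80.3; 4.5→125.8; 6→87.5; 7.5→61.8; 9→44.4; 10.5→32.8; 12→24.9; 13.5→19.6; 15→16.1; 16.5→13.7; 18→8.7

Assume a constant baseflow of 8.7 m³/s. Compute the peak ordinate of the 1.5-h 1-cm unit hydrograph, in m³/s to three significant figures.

Direct runoff: 0.0, 17.1, 71.6, 117.1, 78.8, 53.1, 35.7, 24.1, 16.2, 10.9, 7.4, 5.0, 0.0 m³/s; ΣQ_DR = 437.0 m³/s, peak = 117.1 m³/s.
Runoff depth d = ΣQ_DR·Δt / A = 437.0 × 5400 / (197 km²) = 11.98 mm.
The 1-cm UH is the DRH scaled by (10 mm)/d, so U_p = 117.1 × 10/11.98 = 97.8 m³/s.

U_p ≈ 97.8 m³/s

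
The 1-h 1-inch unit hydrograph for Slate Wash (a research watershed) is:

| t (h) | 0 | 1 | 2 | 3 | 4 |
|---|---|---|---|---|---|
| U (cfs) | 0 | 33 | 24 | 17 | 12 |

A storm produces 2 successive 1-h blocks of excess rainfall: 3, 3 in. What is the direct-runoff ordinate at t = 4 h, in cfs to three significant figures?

By discrete convolution, Q_j = Σ (P_i / 1 in) · U_{j−i}.
At t = 4 h (j=4): Q = (3/1)·12 + (3/1)·17 = 87.0 cfs.

Q ≈ 87.0 cfs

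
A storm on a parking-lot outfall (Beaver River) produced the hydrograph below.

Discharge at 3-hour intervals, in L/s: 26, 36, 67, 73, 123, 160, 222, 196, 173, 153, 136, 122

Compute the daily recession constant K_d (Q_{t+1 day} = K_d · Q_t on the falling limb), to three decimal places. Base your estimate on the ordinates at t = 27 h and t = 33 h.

Between t = 27 h and t = 33 h the flow falls from 153 to 122 L/s over 2×3 h = 6 h.
Per-interval ratio K = (122/153)^(1/2) = 0.8930; K_d = K^(24/3) = 0.404.

K_d ≈ 0.404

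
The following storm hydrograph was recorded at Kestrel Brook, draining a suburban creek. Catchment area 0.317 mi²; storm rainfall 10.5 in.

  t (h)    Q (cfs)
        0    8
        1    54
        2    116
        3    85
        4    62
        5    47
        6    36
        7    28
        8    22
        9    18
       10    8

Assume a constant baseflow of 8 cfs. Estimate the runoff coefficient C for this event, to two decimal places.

ΣQ_DR = 396.0 cfs; V = ΣQ_DR·Δt = 1.426 × 10^6 ft³.
Runoff depth d = V / A = 1.936 in.
C = d / P = 1.936 / 10.5 = 0.18.

C ≈ 0.18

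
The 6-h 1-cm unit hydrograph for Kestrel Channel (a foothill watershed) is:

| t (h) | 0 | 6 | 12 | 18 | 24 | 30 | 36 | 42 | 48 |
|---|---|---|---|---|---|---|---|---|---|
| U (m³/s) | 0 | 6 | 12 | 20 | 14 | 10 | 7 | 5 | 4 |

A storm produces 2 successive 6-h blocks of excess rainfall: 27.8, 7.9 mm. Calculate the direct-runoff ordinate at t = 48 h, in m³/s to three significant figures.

Q ≈ 15.1 m³/s

By discrete convolution, Q_j = Σ (P_i / 10 mm) · U_{j−i}.
At t = 48 h (j=8): Q = (27.8/10)·4 + (7.9/10)·5 = 15.1 m³/s.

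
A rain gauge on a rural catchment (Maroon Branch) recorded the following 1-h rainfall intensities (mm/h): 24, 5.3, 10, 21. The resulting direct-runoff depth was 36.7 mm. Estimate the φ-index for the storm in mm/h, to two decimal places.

Only the 3 blocks with intensity above φ contribute runoff: 24, 10, 21 mm/h.
Σ(I−φ)·Δt = d  ⇒  (24+10+21 − 3φ)·1 = 36.7
φ = (55.00 − 36.7/1) / 3 = 6.10 mm/h.

φ ≈ 6.10 mm/h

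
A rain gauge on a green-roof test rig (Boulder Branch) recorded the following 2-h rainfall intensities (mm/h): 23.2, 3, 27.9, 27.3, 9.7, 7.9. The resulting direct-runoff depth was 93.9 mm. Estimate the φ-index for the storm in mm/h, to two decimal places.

Only the 3 blocks with intensity above φ contribute runoff: 23.2, 27.9, 27.3 mm/h.
Σ(I−φ)·Δt = d  ⇒  (23.2+27.9+27.3 − 3φ)·2 = 93.9
φ = (78.40 − 93.9/2) / 3 = 10.48 mm/h.

φ ≈ 10.48 mm/h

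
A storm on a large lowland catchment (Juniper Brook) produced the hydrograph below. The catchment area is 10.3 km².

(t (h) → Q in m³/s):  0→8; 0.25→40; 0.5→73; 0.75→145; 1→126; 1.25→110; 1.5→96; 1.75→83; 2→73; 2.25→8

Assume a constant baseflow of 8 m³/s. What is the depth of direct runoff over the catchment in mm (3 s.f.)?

d ≈ 59.6 mm

Direct runoff: 0.0, 32.0, 65.0, 137.0, 118.0, 102.0, 88.0, 75.0, 65.0, 0.0 m³/s; ΣQ_DR = 682.0 m³/s.
V = ΣQ_DR · Δt = 682.0 × 900 s = 6.138 × 10^5 m³.
Over A = 10.3 km², depth = V / A = 59.6 mm.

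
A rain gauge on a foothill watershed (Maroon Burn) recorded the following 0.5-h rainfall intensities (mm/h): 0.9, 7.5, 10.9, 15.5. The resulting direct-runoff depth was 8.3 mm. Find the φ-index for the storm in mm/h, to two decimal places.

Only the 3 blocks with intensity above φ contribute runoff: 7.5, 10.9, 15.5 mm/h.
Σ(I−φ)·Δt = d  ⇒  (7.5+10.9+15.5 − 3φ)·0.5 = 8.3
φ = (33.90 − 8.3/0.5) / 3 = 5.77 mm/h.

φ ≈ 5.77 mm/h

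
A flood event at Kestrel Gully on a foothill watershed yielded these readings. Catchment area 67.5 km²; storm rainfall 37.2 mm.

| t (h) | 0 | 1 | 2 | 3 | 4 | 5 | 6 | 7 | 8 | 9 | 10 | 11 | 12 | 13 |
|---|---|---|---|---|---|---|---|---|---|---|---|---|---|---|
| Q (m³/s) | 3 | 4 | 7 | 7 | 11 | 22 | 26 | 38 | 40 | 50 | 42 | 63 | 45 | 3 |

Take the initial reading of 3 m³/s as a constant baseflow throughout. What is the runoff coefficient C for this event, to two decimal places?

ΣQ_DR = 319.0 m³/s; V = ΣQ_DR·Δt = 1.148 × 10^6 m³.
Runoff depth d = V / A = 17.01 mm.
C = d / P = 17.01 / 37.2 = 0.46.

C ≈ 0.46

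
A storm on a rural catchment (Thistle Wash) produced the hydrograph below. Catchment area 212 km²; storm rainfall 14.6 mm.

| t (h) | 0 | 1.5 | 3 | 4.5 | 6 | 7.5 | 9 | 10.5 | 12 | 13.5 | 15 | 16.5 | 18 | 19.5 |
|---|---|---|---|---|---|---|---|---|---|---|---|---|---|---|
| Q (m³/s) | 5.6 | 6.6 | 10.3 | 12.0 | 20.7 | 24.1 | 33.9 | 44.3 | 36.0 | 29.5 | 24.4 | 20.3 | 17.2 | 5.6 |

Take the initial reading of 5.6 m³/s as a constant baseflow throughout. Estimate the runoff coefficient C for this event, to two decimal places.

ΣQ_DR = 212.1 m³/s; V = ΣQ_DR·Δt = 1.145 × 10^6 m³.
Runoff depth d = V / A = 5.403 mm.
C = d / P = 5.403 / 14.6 = 0.37.

C ≈ 0.37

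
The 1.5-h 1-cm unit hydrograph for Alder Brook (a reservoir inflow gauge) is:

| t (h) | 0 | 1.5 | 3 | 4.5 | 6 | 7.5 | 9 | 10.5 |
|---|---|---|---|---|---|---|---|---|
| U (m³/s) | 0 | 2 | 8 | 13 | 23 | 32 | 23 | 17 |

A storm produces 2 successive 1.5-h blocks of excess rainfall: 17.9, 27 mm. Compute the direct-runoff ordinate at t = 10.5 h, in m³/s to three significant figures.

By discrete convolution, Q_j = Σ (P_i / 10 mm) · U_{j−i}.
At t = 10.5 h (j=7): Q = (17.9/10)·17 + (27/10)·23 = 92.5 m³/s.

Q ≈ 92.5 m³/s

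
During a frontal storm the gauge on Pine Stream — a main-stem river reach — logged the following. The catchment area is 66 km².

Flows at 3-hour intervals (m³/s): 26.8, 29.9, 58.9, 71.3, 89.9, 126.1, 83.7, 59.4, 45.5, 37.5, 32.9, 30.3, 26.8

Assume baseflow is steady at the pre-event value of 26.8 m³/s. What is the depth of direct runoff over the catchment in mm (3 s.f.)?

d ≈ 60.6 mm

Direct runoff: 0.0, 3.1, 32.1, 44.5, 63.1, 99.3, 56.9, 32.6, 18.7, 10.7, 6.1, 3.5, 0.0 m³/s; ΣQ_DR = 370.6 m³/s.
V = ΣQ_DR · Δt = 370.6 × 10800 s = 4.002 × 10^6 m³.
Over A = 66 km², depth = V / A = 60.6 mm.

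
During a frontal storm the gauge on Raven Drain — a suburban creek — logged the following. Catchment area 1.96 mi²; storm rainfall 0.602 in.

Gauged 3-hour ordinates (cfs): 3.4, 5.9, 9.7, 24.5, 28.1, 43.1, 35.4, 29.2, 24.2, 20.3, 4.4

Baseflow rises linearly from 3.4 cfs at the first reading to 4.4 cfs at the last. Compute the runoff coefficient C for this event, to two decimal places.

C ≈ 0.73

ΣQ_DR = 185.3 cfs; V = ΣQ_DR·Δt = 2.001 × 10^6 ft³.
Runoff depth d = V / A = 0.4395 in.
C = d / P = 0.4395 / 0.602 = 0.73.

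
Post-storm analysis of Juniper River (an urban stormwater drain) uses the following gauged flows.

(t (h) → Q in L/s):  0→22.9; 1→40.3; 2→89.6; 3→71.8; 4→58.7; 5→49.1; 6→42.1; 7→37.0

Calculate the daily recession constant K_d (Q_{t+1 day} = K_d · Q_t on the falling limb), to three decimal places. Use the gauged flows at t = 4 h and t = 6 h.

Between t = 4 h and t = 6 h the flow falls from 58.7 to 42.1 L/s over 2×1 h = 2 h.
Per-interval ratio K = (42.1/58.7)^(1/2) = 0.8469; K_d = K^(24/1) = 0.019.

K_d ≈ 0.019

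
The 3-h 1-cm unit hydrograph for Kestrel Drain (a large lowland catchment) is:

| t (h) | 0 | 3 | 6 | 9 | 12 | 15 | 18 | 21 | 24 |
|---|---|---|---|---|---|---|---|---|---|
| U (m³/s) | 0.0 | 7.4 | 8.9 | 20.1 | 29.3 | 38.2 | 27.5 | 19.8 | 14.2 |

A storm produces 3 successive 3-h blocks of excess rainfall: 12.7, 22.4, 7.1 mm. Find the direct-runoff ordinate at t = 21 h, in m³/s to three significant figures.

Q ≈ 114 m³/s

By discrete convolution, Q_j = Σ (P_i / 10 mm) · U_{j−i}.
At t = 21 h (j=7): Q = (12.7/10)·19.8 + (22.4/10)·27.5 + (7.1/10)·38.2 = 114 m³/s.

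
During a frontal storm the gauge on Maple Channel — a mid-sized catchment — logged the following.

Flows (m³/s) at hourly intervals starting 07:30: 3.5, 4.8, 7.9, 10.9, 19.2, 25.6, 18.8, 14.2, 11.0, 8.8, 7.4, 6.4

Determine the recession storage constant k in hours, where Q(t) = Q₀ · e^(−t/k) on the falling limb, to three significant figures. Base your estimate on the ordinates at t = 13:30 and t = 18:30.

On the falling limb, Q drops from 18.8 to 6.4 m³/s between t = 13:30 and t = 18:30 (Δt = 5 h).
k = −Δt / ln(Q₂/Q₁) = −5 / ln(6.4/18.8) = 4.64 h.

k ≈ 4.64 h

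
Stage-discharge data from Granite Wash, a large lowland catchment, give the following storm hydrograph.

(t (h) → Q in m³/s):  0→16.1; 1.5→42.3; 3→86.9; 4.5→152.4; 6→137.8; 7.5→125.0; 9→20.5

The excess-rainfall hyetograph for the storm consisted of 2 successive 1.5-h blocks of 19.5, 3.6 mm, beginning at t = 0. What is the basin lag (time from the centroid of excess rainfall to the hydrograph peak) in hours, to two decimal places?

t_L ≈ 3.52 h

Centroid of excess rainfall: t_c = Σ P_i·t̄_i / ΣP_i = 0.9838 h (block centres at 0.75, 2.25 h).
Hydrograph peak occurs at t = 4.5 h, so basin lag t_L = 4.5 − 0.9838 = 3.52 h.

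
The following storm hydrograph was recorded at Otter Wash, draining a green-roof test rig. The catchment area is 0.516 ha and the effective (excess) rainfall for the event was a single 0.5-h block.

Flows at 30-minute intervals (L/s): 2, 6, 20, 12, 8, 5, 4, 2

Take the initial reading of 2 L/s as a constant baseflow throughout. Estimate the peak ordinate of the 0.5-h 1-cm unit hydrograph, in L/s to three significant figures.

Direct runoff: 0.0, 4.0, 18.0, 10.0, 6.0, 3.0, 2.0, 0.0 L/s; ΣQ_DR = 43.00 L/s, peak = 18.0 L/s.
Runoff depth d = ΣQ_DR·Δt / A = 43.00 × 1800 / (0.516 ha) = 15.00 mm.
The 1-cm UH is the DRH scaled by (10 mm)/d, so U_p = 18.0 × 10/15.00 = 12.0 L/s.

U_p ≈ 12.0 L/s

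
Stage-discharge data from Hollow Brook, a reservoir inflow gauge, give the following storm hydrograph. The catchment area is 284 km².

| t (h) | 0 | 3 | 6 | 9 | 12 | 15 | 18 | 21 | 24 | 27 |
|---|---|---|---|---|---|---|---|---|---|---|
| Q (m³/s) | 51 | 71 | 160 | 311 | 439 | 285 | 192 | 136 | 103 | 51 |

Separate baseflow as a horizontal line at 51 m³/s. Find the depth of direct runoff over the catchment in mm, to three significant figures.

Direct runoff: 0.0, 20.0, 109.0, 260.0, 388.0, 234.0, 141.0, 85.0, 52.0, 0.0 m³/s; ΣQ_DR = 1289 m³/s.
V = ΣQ_DR · Δt = 1289 × 10800 s = 1.392 × 10^7 m³.
Over A = 284 km², depth = V / A = 49.0 mm.

d ≈ 49.0 mm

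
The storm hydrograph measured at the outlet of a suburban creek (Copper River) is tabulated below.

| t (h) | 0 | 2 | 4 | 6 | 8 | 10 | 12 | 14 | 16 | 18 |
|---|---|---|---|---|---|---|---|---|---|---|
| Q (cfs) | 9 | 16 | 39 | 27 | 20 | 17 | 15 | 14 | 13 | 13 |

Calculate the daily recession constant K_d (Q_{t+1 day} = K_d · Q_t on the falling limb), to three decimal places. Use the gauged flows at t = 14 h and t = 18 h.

K_d ≈ 0.641

Between t = 14 h and t = 18 h the flow falls from 14 to 13 cfs over 2×2 h = 4 h.
Per-interval ratio K = (13/14)^(1/2) = 0.9636; K_d = K^(24/2) = 0.641.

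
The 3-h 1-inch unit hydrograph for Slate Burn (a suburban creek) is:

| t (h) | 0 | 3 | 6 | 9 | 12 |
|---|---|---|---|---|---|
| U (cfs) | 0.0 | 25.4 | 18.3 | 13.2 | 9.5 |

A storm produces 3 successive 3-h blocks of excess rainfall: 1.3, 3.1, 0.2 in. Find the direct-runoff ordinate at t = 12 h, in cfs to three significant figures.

Q ≈ 56.9 cfs

By discrete convolution, Q_j = Σ (P_i / 1 in) · U_{j−i}.
At t = 12 h (j=4): Q = (1.3/1)·9.5 + (3.1/1)·13.2 + (0.2/1)·18.3 = 56.9 cfs.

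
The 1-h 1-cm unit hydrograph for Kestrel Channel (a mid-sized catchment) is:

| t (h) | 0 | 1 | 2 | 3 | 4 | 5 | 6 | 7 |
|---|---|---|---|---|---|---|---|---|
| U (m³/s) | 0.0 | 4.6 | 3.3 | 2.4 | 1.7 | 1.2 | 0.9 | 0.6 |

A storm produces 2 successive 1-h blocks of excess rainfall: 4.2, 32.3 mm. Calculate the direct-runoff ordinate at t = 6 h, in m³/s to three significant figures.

Q ≈ 4.25 m³/s

By discrete convolution, Q_j = Σ (P_i / 10 mm) · U_{j−i}.
At t = 6 h (j=6): Q = (4.2/10)·0.9 + (32.3/10)·1.2 = 4.25 m³/s.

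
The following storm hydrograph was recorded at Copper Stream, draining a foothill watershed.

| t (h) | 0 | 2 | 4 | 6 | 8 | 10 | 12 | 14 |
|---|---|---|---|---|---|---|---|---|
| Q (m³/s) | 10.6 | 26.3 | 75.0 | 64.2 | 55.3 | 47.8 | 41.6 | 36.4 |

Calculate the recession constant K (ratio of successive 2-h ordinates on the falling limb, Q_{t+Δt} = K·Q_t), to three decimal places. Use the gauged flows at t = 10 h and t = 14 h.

Using the recession-limb readings at t = 10 h and t = 14 h: Q falls from 47.8 to 36.4 m³/s over 2 intervals.
K = (Q₂/Q₁)^(1/2) = (36.4/47.8)^(1/2) = 0.873.

K ≈ 0.873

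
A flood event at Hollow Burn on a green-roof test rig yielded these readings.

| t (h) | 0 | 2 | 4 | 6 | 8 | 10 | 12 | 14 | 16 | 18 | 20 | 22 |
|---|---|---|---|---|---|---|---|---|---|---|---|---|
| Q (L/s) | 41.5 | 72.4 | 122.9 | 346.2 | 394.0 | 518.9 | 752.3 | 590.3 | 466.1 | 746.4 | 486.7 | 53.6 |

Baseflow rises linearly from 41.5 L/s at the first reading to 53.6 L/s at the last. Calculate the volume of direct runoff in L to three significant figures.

V ≈ 2.89 × 10^7 L

Direct-runoff ordinates (Q − Q_b): 0.00, 29.80, 79.20, 301.40, 348.10, 471.90, 704.20, 541.10, 415.80, 695.00, 434.20, 0.00 L/s.
ΣQ_DR = 4021 L/s.
With Δt = 2 h = 7200 s, V = ΣQ_DR · Δt = 4021 × 7200 = 2.89 × 10^7 L.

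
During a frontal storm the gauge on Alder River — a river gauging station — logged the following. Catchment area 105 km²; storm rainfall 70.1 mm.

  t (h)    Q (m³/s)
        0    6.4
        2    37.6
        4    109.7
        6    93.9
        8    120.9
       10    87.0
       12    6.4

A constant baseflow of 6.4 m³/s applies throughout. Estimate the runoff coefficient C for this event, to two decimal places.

C ≈ 0.41

ΣQ_DR = 417.1 m³/s; V = ΣQ_DR·Δt = 3.003 × 10^6 m³.
Runoff depth d = V / A = 28.60 mm.
C = d / P = 28.60 / 70.1 = 0.41.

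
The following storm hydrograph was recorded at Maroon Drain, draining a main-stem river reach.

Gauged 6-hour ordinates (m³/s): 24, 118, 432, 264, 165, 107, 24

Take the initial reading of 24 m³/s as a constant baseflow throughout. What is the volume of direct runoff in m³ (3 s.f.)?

Direct-runoff ordinates (Q − Q_b): 0.0, 94.0, 408.0, 240.0, 141.0, 83.0, 0.0 m³/s.
ΣQ_DR = 966.0 m³/s.
With Δt = 6 h = 21600 s, V = ΣQ_DR · Δt = 966.0 × 21600 = 2.09 × 10^7 m³.

V ≈ 2.09 × 10^7 m³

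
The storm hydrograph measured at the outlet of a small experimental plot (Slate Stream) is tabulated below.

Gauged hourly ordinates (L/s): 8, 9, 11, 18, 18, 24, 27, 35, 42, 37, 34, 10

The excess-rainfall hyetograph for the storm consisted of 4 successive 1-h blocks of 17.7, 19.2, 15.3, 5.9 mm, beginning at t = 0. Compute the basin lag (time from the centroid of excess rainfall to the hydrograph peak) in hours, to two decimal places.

Centroid of excess rainfall: t_c = Σ P_i·t̄_i / ΣP_i = 1.6618 h (block centres at 0.5, 1.5, 2.5, 3.5 h).
Hydrograph peak occurs at t = 8 h, so basin lag t_L = 8 − 1.6618 = 6.34 h.

t_L ≈ 6.34 h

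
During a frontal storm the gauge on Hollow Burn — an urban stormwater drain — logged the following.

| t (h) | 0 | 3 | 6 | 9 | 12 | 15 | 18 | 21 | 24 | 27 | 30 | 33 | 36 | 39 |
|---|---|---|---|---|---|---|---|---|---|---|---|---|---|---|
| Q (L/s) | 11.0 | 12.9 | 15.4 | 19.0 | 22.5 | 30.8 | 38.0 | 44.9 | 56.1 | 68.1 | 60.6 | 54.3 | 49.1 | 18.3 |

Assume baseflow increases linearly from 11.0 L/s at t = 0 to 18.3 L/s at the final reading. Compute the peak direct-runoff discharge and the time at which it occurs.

Q_p = 52.05 L/s at t = 27 h

Subtracting baseflow gives direct-runoff ordinates: 0.00, 1.34, 3.28, 6.32, 9.25, 16.99, 23.63, 29.97, 40.61, 52.05, 43.98, 37.12, 31.36, 0.00 L/s.
The maximum is 52.05 L/s, occurring at the reading for t = 27 h.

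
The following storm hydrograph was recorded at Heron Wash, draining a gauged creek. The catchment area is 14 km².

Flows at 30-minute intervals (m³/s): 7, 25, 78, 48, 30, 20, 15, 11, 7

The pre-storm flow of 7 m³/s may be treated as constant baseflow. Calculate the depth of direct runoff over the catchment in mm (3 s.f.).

d ≈ 22.9 mm

Direct runoff: 0.0, 18.0, 71.0, 41.0, 23.0, 13.0, 8.0, 4.0, 0.0 m³/s; ΣQ_DR = 178.0 m³/s.
V = ΣQ_DR · Δt = 178.0 × 1800 s = 3.204 × 10^5 m³.
Over A = 14 km², depth = V / A = 22.9 mm.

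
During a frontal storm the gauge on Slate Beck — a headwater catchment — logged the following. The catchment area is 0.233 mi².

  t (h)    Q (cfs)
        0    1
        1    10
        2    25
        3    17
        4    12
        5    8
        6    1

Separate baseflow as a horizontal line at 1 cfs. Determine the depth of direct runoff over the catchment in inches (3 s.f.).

d ≈ 0.446 in

Direct runoff: 0.0, 9.0, 24.0, 16.0, 11.0, 7.0, 0.0 cfs; ΣQ_DR = 67.00 cfs.
V = ΣQ_DR · Δt = 67.00 × 3600 s = 2.412 × 10^5 ft³.
Over A = 0.233 mi², depth = V / A = 0.446 in.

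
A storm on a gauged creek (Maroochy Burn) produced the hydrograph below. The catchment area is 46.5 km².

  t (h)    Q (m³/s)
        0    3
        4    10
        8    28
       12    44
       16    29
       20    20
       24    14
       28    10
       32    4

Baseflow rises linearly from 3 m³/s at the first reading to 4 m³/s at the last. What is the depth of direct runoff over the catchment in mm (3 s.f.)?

Direct runoff: 0.00, 6.88, 24.75, 40.62, 25.50, 16.38, 10.25, 6.12, 0.00 m³/s; ΣQ_DR = 130.5 m³/s.
V = ΣQ_DR · Δt = 130.5 × 14400 s = 1.879 × 10^6 m³.
Over A = 46.5 km², depth = V / A = 40.4 mm.

d ≈ 40.4 mm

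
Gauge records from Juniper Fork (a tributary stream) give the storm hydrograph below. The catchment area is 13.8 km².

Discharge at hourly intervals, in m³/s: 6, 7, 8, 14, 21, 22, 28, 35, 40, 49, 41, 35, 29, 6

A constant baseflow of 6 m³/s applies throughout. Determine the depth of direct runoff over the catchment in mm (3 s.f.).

Direct runoff: 0.0, 1.0, 2.0, 8.0, 15.0, 16.0, 22.0, 29.0, 34.0, 43.0, 35.0, 29.0, 23.0, 0.0 m³/s; ΣQ_DR = 257.0 m³/s.
V = ΣQ_DR · Δt = 257.0 × 3600 s = 9.252 × 10^5 m³.
Over A = 13.8 km², depth = V / A = 67.0 mm.

d ≈ 67.0 mm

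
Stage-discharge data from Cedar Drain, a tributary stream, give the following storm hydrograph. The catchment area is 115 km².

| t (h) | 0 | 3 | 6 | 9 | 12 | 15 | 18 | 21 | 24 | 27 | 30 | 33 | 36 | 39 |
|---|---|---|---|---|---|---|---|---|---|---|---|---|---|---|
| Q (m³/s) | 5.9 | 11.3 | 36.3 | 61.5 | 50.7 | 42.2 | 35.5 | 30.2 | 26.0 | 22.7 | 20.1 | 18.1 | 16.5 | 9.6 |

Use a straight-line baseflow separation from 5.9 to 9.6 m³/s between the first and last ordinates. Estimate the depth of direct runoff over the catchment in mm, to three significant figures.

Direct runoff: 0.00, 5.12, 29.83, 54.75, 43.66, 34.88, 27.89, 22.31, 17.82, 14.24, 11.35, 9.07, 7.18, 0.00 m³/s; ΣQ_DR = 278.1 m³/s.
V = ΣQ_DR · Δt = 278.1 × 10800 s = 3.003 × 10^6 m³.
Over A = 115 km², depth = V / A = 26.1 mm.

d ≈ 26.1 mm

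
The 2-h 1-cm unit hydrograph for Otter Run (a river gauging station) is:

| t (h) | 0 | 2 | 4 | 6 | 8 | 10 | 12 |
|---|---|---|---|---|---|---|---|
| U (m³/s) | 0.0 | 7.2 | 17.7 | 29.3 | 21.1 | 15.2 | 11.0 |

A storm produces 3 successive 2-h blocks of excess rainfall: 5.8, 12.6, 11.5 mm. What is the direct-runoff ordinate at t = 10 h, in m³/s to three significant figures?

By discrete convolution, Q_j = Σ (P_i / 10 mm) · U_{j−i}.
At t = 10 h (j=5): Q = (5.8/10)·15.2 + (12.6/10)·21.1 + (11.5/10)·29.3 = 69.1 m³/s.

Q ≈ 69.1 m³/s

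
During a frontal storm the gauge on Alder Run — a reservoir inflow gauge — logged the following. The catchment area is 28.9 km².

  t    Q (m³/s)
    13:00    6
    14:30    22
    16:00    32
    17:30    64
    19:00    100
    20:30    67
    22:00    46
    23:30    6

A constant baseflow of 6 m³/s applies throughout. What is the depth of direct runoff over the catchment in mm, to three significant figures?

d ≈ 55.1 mm

Direct runoff: 0.0, 16.0, 26.0, 58.0, 94.0, 61.0, 40.0, 0.0 m³/s; ΣQ_DR = 295.0 m³/s.
V = ΣQ_DR · Δt = 295.0 × 5400 s = 1.593 × 10^6 m³.
Over A = 28.9 km², depth = V / A = 55.1 mm.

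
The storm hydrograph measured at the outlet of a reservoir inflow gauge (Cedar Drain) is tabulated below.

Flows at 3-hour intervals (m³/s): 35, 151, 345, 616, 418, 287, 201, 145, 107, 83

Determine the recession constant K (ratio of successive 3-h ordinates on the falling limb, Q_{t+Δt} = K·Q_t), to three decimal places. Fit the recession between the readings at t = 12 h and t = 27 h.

K ≈ 0.724

Using the recession-limb readings at t = 12 h and t = 27 h: Q falls from 418 to 83 m³/s over 5 intervals.
K = (Q₂/Q₁)^(1/5) = (83/418)^(1/5) = 0.724.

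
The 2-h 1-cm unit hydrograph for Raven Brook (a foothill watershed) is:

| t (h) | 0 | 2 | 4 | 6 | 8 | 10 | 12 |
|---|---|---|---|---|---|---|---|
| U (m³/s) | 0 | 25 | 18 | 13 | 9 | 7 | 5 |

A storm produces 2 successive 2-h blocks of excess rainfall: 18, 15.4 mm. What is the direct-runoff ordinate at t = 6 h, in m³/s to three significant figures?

By discrete convolution, Q_j = Σ (P_i / 10 mm) · U_{j−i}.
At t = 6 h (j=3): Q = (18/10)·13 + (15.4/10)·18 = 51.1 m³/s.

Q ≈ 51.1 m³/s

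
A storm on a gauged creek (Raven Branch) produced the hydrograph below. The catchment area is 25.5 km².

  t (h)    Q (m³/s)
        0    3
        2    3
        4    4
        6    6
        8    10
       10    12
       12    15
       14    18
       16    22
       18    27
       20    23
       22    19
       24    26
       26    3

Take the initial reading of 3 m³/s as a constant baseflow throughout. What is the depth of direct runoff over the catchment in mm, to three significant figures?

d ≈ 42.1 mm

Direct runoff: 0.0, 0.0, 1.0, 3.0, 7.0, 9.0, 12.0, 15.0, 19.0, 24.0, 20.0, 16.0, 23.0, 0.0 m³/s; ΣQ_DR = 149.0 m³/s.
V = ΣQ_DR · Δt = 149.0 × 7200 s = 1.073 × 10^6 m³.
Over A = 25.5 km², depth = V / A = 42.1 mm.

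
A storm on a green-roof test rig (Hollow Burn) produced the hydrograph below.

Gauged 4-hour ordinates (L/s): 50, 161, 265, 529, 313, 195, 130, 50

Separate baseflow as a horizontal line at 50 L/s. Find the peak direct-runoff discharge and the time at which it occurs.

Q_p = 479.0 L/s at t = 12 h

Subtracting baseflow gives direct-runoff ordinates: 0.0, 111.0, 215.0, 479.0, 263.0, 145.0, 80.0, 0.0 L/s.
The maximum is 479.0 L/s, occurring at the reading for t = 12 h.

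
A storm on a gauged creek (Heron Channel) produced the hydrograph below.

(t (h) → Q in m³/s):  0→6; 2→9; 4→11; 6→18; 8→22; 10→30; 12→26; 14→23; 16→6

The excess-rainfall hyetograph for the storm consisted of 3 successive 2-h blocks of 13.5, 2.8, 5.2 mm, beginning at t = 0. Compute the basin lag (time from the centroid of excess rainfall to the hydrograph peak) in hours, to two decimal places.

t_L ≈ 7.77 h

Centroid of excess rainfall: t_c = Σ P_i·t̄_i / ΣP_i = 2.2279 h (block centres at 1, 3, 5 h).
Hydrograph peak occurs at t = 10 h, so basin lag t_L = 10 − 2.2279 = 7.77 h.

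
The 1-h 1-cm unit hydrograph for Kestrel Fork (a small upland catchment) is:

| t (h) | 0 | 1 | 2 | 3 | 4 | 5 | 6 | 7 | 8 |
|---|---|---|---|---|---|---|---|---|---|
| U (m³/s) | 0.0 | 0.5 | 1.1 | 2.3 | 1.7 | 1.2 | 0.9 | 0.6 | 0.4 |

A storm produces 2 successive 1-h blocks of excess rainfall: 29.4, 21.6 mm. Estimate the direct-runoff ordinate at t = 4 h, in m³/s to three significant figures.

By discrete convolution, Q_j = Σ (P_i / 10 mm) · U_{j−i}.
At t = 4 h (j=4): Q = (29.4/10)·1.7 + (21.6/10)·2.3 = 9.97 m³/s.

Q ≈ 9.97 m³/s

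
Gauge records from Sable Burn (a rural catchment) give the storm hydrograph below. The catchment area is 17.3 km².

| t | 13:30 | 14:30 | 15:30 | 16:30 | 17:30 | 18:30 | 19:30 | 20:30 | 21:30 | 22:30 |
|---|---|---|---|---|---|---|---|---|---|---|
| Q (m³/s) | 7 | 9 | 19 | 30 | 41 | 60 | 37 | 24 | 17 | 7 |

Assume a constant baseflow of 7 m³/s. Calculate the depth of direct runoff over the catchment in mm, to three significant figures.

d ≈ 37.7 mm

Direct runoff: 0.0, 2.0, 12.0, 23.0, 34.0, 53.0, 30.0, 17.0, 10.0, 0.0 m³/s; ΣQ_DR = 181.0 m³/s.
V = ΣQ_DR · Δt = 181.0 × 3600 s = 6.516 × 10^5 m³.
Over A = 17.3 km², depth = V / A = 37.7 mm.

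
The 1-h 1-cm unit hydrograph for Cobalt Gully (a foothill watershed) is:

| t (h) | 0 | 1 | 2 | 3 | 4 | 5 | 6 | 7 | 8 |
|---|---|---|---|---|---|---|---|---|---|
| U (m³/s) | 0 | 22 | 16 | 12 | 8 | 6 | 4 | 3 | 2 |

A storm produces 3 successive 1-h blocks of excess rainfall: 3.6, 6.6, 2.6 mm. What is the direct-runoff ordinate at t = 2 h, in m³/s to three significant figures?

Q ≈ 20.3 m³/s

By discrete convolution, Q_j = Σ (P_i / 10 mm) · U_{j−i}.
At t = 2 h (j=2): Q = (3.6/10)·16 + (6.6/10)·22 + (2.6/10)·0 = 20.3 m³/s.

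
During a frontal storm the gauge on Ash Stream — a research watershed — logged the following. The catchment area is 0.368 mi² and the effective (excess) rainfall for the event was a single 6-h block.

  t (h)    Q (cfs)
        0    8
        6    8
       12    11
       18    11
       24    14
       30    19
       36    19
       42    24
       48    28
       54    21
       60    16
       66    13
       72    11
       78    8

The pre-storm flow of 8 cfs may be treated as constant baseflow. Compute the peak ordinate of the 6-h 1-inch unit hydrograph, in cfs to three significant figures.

U_p ≈ 8.00 cfs

Direct runoff: 0.0, 0.0, 3.0, 3.0, 6.0, 11.0, 11.0, 16.0, 20.0, 13.0, 8.0, 5.0, 3.0, 0.0 cfs; ΣQ_DR = 99.00 cfs, peak = 20.0 cfs.
Runoff depth d = ΣQ_DR·Δt / A = 99.00 × 21600 / (0.368 mi²) = 2.501 in.
The 1-inch UH is the DRH scaled by (1 in)/d, so U_p = 20.0 × 1/2.501 = 8.00 cfs.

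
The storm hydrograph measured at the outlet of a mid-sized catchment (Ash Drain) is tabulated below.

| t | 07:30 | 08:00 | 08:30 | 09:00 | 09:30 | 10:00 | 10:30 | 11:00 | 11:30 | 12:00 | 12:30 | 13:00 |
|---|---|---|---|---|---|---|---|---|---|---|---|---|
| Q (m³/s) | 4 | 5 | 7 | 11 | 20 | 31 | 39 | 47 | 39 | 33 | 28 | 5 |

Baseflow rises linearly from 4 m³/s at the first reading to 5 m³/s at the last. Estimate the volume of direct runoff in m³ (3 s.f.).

Direct-runoff ordinates (Q − Q_b): 0.00, 0.91, 2.82, 6.73, 15.64, 26.55, 34.45, 42.36, 34.27, 28.18, 23.09, 0.00 m³/s.
ΣQ_DR = 215.0 m³/s.
With Δt = 0.5 h = 1800 s, V = ΣQ_DR · Δt = 215.0 × 1800 = 3.87 × 10^5 m³.

V ≈ 3.87 × 10^5 m³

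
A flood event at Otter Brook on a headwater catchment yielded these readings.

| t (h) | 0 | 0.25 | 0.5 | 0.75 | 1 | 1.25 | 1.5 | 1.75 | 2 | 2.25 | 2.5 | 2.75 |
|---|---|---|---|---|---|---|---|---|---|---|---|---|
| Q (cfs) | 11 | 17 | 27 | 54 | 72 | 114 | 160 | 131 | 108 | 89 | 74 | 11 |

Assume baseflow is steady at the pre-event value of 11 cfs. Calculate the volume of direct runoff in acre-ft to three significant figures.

Direct-runoff ordinates (Q − Q_b): 0.0, 6.0, 16.0, 43.0, 61.0, 103.0, 149.0, 120.0, 97.0, 78.0, 63.0, 0.0 cfs.
ΣQ_DR = 736.0 cfs.
With Δt = 0.25 h = 900 s, V = ΣQ_DR · Δt = 736.0 × 900 = 6.62 × 10^5 ft³ = 15.2 acre-ft.

V ≈ 15.2 acre-ft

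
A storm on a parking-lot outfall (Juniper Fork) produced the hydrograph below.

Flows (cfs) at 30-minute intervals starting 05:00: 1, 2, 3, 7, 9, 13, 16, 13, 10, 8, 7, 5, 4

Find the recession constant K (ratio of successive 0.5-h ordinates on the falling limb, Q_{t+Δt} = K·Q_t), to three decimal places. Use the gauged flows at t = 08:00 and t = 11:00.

Using the recession-limb readings at t = 08:00 and t = 11:00: Q falls from 16 to 4 cfs over 6 intervals.
K = (Q₂/Q₁)^(1/6) = (4/16)^(1/6) = 0.794.

K ≈ 0.794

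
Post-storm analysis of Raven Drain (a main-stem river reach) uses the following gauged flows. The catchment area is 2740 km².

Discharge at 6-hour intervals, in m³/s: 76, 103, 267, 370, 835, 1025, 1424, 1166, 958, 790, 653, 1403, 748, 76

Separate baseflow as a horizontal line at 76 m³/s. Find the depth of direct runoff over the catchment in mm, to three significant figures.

d ≈ 69.6 mm

Direct runoff: 0.0, 27.0, 191.0, 294.0, 759.0, 949.0, 1348.0, 1090.0, 882.0, 714.0, 577.0, 1327.0, 672.0, 0.0 m³/s; ΣQ_DR = 8830 m³/s.
V = ΣQ_DR · Δt = 8830 × 21600 s = 1.907 × 10^8 m³.
Over A = 2740 km², depth = V / A = 69.6 mm.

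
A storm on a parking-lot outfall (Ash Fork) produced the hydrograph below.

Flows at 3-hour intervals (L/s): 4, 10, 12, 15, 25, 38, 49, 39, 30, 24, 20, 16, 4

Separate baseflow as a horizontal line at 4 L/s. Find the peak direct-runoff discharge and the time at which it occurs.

Q_p = 45.0 L/s at t = 18 h

Subtracting baseflow gives direct-runoff ordinates: 0.0, 6.0, 8.0, 11.0, 21.0, 34.0, 45.0, 35.0, 26.0, 20.0, 16.0, 12.0, 0.0 L/s.
The maximum is 45.0 L/s, occurring at the reading for t = 18 h.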